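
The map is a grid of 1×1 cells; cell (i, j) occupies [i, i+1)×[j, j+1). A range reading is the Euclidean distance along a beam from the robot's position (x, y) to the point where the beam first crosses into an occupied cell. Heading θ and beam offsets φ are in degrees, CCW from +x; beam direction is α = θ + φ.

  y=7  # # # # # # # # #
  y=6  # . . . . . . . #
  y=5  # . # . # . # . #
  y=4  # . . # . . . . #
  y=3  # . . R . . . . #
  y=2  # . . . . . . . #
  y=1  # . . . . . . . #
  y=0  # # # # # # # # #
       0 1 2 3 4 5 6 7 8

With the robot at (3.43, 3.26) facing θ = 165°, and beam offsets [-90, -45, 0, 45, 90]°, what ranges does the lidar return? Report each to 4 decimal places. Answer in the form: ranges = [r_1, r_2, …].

ranges = [0.7661, 0.8545, 2.5157, 2.8059, 2.3397]

beam 1: φ=-90°, α=75°
  dir = (cos 75°, sin 75°) = (0.2588, 0.9659); from cell (3,3)
  next x-line at t=2.2023, next y-line at t=0.7661; Δt_x=3.8637, Δt_y=1.0353
    y: enter (3,4) at t=0.7661 ← occupied
  → r_1 = 0.7661
beam 2: φ=-45°, α=120°
  dir = (cos 120°, sin 120°) = (-0.5000, 0.8660); from cell (3,3)
  next x-line at t=0.8600, next y-line at t=0.8545; Δt_x=2.0000, Δt_y=1.1547
    y: enter (3,4) at t=0.8545 ← occupied
  → r_2 = 0.8545
beam 3: φ=0°, α=165°
  dir = (cos 165°, sin 165°) = (-0.9659, 0.2588); from cell (3,3)
  next x-line at t=0.4452, next y-line at t=2.8591; Δt_x=1.0353, Δt_y=3.8637
    x: enter (2,3) at t=0.4452
    x: enter (1,3) at t=1.4804
    x: enter (0,3) at t=2.5157 ← occupied
  → r_3 = 2.5157
beam 4: φ=45°, α=210°
  dir = (cos 210°, sin 210°) = (-0.8660, -0.5000); from cell (3,3)
  next x-line at t=0.4965, next y-line at t=0.5200; Δt_x=1.1547, Δt_y=2.0000
    x: enter (2,3) at t=0.4965
    y: enter (2,2) at t=0.5200
    x: enter (1,2) at t=1.6512
    y: enter (1,1) at t=2.5200
    x: enter (0,1) at t=2.8059 ← occupied
  → r_4 = 2.8059
beam 5: φ=90°, α=255°
  dir = (cos 255°, sin 255°) = (-0.2588, -0.9659); from cell (3,3)
  next x-line at t=1.6614, next y-line at t=0.2692; Δt_x=3.8637, Δt_y=1.0353
    y: enter (3,2) at t=0.2692
    y: enter (3,1) at t=1.3044
    x: enter (2,1) at t=1.6614
    y: enter (2,0) at t=2.3397 ← occupied
  → r_5 = 2.3397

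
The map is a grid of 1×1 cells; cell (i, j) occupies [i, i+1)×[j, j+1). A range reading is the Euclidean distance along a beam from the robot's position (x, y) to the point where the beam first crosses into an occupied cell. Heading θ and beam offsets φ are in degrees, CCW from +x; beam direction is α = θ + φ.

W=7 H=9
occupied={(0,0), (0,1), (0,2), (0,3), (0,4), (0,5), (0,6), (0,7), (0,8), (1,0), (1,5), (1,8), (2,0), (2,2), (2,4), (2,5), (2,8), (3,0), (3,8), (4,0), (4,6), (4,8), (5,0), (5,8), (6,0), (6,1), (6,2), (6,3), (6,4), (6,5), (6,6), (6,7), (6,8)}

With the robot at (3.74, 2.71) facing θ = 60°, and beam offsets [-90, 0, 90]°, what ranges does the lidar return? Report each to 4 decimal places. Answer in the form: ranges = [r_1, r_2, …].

beam 1: φ=-90°, α=330°
  cosα=0.8660 sinα=-0.5000 | (3,2) | tMaxX 0.3002 tMaxY 1.4200 | tΔX 1.1547 tΔY 2.0000
    t=0.3002 [x] (4,2)
    t=1.4200 [y] (4,1)
    t=1.4549 [x] (5,1)
    t=2.6096 [x] (6,1) — stop
  → r_1 = 2.6096
beam 2: φ=0°, α=60°
  cosα=0.5000 sinα=0.8660 | (3,2) | tMaxX 0.5200 tMaxY 0.3349 | tΔX 2.0000 tΔY 1.1547
    t=0.3349 [y] (3,3)
    t=0.5200 [x] (4,3)
    t=1.4896 [y] (4,4)
    t=2.5200 [x] (5,4)
    t=2.6443 [y] (5,5)
    t=3.7990 [y] (5,6)
    t=4.5200 [x] (6,6) — stop
  → r_2 = 4.5200
beam 3: φ=90°, α=150°
  cosα=-0.8660 sinα=0.5000 | (3,2) | tMaxX 0.8545 tMaxY 0.5800 | tΔX 1.1547 tΔY 2.0000
    t=0.5800 [y] (3,3)
    t=0.8545 [x] (2,3)
    t=2.0092 [x] (1,3)
    t=2.5800 [y] (1,4)
    t=3.1639 [x] (0,4) — stop
  → r_3 = 3.1639

ranges = [2.6096, 4.5200, 3.1639]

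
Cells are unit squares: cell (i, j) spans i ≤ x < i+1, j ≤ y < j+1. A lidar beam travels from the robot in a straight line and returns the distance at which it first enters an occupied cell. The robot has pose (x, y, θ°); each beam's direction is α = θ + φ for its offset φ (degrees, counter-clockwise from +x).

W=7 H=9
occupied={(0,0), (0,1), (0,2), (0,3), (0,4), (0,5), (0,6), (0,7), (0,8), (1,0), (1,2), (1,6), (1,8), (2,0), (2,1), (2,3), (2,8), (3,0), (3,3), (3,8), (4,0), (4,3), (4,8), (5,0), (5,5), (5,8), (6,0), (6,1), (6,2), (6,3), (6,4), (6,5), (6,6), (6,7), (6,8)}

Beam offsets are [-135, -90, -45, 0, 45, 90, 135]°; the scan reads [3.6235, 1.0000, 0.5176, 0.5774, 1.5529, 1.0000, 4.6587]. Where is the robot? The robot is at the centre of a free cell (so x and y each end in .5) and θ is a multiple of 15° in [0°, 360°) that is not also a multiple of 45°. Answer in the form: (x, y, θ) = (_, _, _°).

The pose lattice has 28·16 = 448 candidates. Test each by forward raycasting.
  (4.5, 7.5, 210°): beam 1 = 0.5176 ≠ 3.6235 ✗
  (5.5, 6.5, 300°): beam 1 = 4.6587 ≠ 3.6235 ✗
  (3.5, 2.5, 195°): beam 1 = 0.5774 ≠ 3.6235 ✗
  (3.5, 1.5, 165°): beam 1 = 2.8868 ≠ 3.6235 ✗
  (3.5, 7.5, 75°): beam 1 = 5.0000 ≠ 3.6235 ✗
  …
  (2.5, 7.5, 120°): r_1=3.6235, r_2=1.0000, r_3=0.5176, r_4=0.5774, r_5=1.5529, r_6=1.0000, r_7=4.6587 — all match ✓
Unique over the lattice → pose = (2.5, 7.5, 120°).

(x, y, θ) = (2.5, 7.5, 120°)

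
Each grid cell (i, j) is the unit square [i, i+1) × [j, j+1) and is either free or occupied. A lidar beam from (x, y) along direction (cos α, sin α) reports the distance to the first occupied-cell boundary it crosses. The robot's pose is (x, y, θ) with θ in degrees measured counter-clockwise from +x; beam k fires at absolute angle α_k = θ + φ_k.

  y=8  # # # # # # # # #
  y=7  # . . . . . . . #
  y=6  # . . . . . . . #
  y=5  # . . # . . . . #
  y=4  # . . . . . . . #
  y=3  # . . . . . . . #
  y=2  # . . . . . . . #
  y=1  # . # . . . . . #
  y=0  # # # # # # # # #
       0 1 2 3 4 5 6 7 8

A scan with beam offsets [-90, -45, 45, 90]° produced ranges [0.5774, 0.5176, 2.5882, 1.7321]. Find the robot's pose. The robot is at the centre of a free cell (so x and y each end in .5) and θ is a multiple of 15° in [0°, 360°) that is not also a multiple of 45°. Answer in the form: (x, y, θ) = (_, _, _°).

(x, y, θ) = (2.5, 5.5, 60°)

Enumerate (i+0.5, j+0.5, θ) over the 47 free cells and 16 admissible headings. For each, cast all 4 beams and compare to the given ranges.
  (1.5, 6.5, 195°): beam 1 = 1.5529 ≠ 0.5774 ✗
  (3.5, 3.5, 300°): beam 1 = 2.8868 ≠ 0.5774 ✗
  (7.5, 7.5, 60°): beam 3 = 0.5176 ≠ 2.5882 ✗
  …
  (2.5, 5.5, 60°): r_1=0.5774, r_2=0.5176, r_3=2.5882, r_4=1.7321 — all match ✓
No second candidate reproduces the full scan.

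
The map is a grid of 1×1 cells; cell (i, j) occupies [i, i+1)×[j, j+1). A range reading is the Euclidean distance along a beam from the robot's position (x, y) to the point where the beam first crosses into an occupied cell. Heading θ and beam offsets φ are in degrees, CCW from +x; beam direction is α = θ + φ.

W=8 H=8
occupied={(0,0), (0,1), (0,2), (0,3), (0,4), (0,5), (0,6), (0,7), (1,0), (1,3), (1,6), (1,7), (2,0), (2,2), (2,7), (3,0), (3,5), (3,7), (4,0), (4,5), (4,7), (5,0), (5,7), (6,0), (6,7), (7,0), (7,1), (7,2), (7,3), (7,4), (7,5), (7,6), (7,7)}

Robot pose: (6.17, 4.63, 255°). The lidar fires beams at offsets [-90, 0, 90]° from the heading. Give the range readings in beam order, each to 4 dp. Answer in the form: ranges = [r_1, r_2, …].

beam 1: φ=-90°, α=165°
  direction (-0.9659, 0.2588); cell (6,4); t to first gridline: x 0.1760, y 1.4296 (then +1.0353 / +3.8637)
    (5,4) via x @ 0.1760
    (4,4) via x @ 1.2113
    (4,5) via y @ 1.4296  # hit
  → r_1 = 1.4296
beam 2: φ=0°, α=255°
  direction (-0.2588, -0.9659); cell (6,4); t to first gridline: x 0.6568, y 0.6522 (then +3.8637 / +1.0353)
    (6,3) via y @ 0.6522
    (5,3) via x @ 0.6568
    (5,2) via y @ 1.6875
    (5,1) via y @ 2.7228
    (5,0) via y @ 3.7581  # hit
  → r_2 = 3.7581
beam 3: φ=90°, α=345°
  direction (0.9659, -0.2588); cell (6,4); t to first gridline: x 0.8593, y 2.4341 (then +1.0353 / +3.8637)
    (7,4) via x @ 0.8593  # hit
  → r_3 = 0.8593

ranges = [1.4296, 3.7581, 0.8593]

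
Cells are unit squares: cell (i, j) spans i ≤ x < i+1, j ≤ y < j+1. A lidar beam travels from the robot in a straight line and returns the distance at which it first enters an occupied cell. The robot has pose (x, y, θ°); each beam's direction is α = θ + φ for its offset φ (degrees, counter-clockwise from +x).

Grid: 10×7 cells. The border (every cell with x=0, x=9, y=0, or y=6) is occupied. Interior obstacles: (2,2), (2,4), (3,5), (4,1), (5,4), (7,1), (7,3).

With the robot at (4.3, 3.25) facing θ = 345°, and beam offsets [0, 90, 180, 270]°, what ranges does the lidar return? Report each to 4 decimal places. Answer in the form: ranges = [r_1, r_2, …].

beam 1: φ=0°, α=345°
  dir = (cos 345°, sin 345°) = (0.9659, -0.2588); from cell (4,3)
  next x-line at t=0.7247, next y-line at t=0.9659; Δt_x=1.0353, Δt_y=3.8637
    x: enter (5,3) at t=0.7247
    y: enter (5,2) at t=0.9659
    x: enter (6,2) at t=1.7600
    x: enter (7,2) at t=2.7952
    x: enter (8,2) at t=3.8305
    y: enter (8,1) at t=4.8296
    x: enter (9,1) at t=4.8658 ← occupied
  → r_1 = 4.8658
beam 2: φ=90°, α=75°
  dir = (cos 75°, sin 75°) = (0.2588, 0.9659); from cell (4,3)
  next x-line at t=2.7046, next y-line at t=0.7765; Δt_x=3.8637, Δt_y=1.0353
    y: enter (4,4) at t=0.7765
    y: enter (4,5) at t=1.8117
    x: enter (5,5) at t=2.7046
    y: enter (5,6) at t=2.8470 ← occupied
  → r_2 = 2.8470
beam 3: φ=180°, α=165°
  dir = (cos 165°, sin 165°) = (-0.9659, 0.2588); from cell (4,3)
  next x-line at t=0.3106, next y-line at t=2.8978; Δt_x=1.0353, Δt_y=3.8637
    x: enter (3,3) at t=0.3106
    x: enter (2,3) at t=1.3459
    x: enter (1,3) at t=2.3811
    y: enter (1,4) at t=2.8978
    x: enter (0,4) at t=3.4164 ← occupied
  → r_3 = 3.4164
beam 4: φ=270°, α=255°
  dir = (cos 255°, sin 255°) = (-0.2588, -0.9659); from cell (4,3)
  next x-line at t=1.1591, next y-line at t=0.2588; Δt_x=3.8637, Δt_y=1.0353
    y: enter (4,2) at t=0.2588
    x: enter (3,2) at t=1.1591
    y: enter (3,1) at t=1.2941
    y: enter (3,0) at t=2.3294 ← occupied
  → r_4 = 2.3294

ranges = [4.8658, 2.8470, 3.4164, 2.3294]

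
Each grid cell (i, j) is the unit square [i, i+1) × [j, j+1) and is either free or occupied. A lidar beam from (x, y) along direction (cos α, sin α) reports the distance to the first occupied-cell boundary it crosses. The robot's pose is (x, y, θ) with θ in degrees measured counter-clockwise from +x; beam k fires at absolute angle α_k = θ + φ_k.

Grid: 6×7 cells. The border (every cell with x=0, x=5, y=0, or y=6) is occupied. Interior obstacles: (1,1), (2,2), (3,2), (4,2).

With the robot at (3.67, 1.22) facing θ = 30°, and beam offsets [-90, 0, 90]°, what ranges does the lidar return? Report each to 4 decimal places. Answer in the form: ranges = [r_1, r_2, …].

beam 1: φ=-90°, α=300°
  d=(0.5000,-0.8660)  start (3,1)  tX=0.6600 tY=0.2540  stride 1/|dx|=2.0000 1/|dy|=1.1547
    cross y-line → (3,0), t=0.2540 (wall)
  → r_1 = 0.2540
beam 2: φ=0°, α=30°
  d=(0.8660,0.5000)  start (3,1)  tX=0.3811 tY=1.5600  stride 1/|dx|=1.1547 1/|dy|=2.0000
    cross x-line → (4,1), t=0.3811
    cross x-line → (5,1), t=1.5358 (wall)
  → r_2 = 1.5358
beam 3: φ=90°, α=120°
  d=(-0.5000,0.8660)  start (3,1)  tX=1.3400 tY=0.9007  stride 1/|dx|=2.0000 1/|dy|=1.1547
    cross y-line → (3,2), t=0.9007 (wall)
  → r_3 = 0.9007

ranges = [0.2540, 1.5358, 0.9007]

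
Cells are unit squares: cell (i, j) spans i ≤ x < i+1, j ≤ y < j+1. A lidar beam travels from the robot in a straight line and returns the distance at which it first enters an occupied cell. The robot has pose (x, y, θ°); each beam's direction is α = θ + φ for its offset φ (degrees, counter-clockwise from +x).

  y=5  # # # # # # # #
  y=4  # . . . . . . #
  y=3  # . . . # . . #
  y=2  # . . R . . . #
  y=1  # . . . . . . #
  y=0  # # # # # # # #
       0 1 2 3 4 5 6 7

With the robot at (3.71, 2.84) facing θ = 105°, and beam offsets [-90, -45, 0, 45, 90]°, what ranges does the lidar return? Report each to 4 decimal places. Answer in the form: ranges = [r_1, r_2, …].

ranges = [0.6182, 0.5800, 2.2362, 3.1292, 2.8056]

beam 1: φ=-90°, α=15°
  direction (0.9659, 0.2588); cell (3,2); t to first gridline: x 0.3002, y 0.6182 (then +1.0353 / +3.8637)
    (4,2) via x @ 0.3002
    (4,3) via y @ 0.6182  # hit
  → r_1 = 0.6182
beam 2: φ=-45°, α=60°
  direction (0.5000, 0.8660); cell (3,2); t to first gridline: x 0.5800, y 0.1848 (then +2.0000 / +1.1547)
    (3,3) via y @ 0.1848
    (4,3) via x @ 0.5800  # hit
  → r_2 = 0.5800
beam 3: φ=0°, α=105°
  direction (-0.2588, 0.9659); cell (3,2); t to first gridline: x 2.7432, y 0.1656 (then +3.8637 / +1.0353)
    (3,3) via y @ 0.1656
    (3,4) via y @ 1.2009
    (3,5) via y @ 2.2362  # hit
  → r_3 = 2.2362
beam 4: φ=45°, α=150°
  direction (-0.8660, 0.5000); cell (3,2); t to first gridline: x 0.8198, y 0.3200 (then +1.1547 / +2.0000)
    (3,3) via y @ 0.3200
    (2,3) via x @ 0.8198
    (1,3) via x @ 1.9745
    (1,4) via y @ 2.3200
    (0,4) via x @ 3.1292  # hit
  → r_4 = 3.1292
beam 5: φ=90°, α=195°
  direction (-0.9659, -0.2588); cell (3,2); t to first gridline: x 0.7350, y 3.2455 (then +1.0353 / +3.8637)
    (2,2) via x @ 0.7350
    (1,2) via x @ 1.7703
    (0,2) via x @ 2.8056  # hit
  → r_5 = 2.8056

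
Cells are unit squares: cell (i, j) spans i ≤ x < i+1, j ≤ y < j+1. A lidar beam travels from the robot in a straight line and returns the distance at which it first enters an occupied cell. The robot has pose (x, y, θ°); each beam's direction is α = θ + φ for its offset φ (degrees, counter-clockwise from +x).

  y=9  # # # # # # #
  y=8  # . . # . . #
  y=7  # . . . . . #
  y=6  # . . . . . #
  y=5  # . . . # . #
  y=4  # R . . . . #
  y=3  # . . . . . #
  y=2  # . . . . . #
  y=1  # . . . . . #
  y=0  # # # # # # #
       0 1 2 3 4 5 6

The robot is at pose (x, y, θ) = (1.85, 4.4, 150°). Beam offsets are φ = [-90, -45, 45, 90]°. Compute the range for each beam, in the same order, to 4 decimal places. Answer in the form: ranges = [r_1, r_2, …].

ranges = [4.1569, 3.2841, 0.8800, 1.7000]

beam 1: φ=-90°, α=60°
  cosα=0.5000 sinα=0.8660 | (1,4) | tMaxX 0.3000 tMaxY 0.6928 | tΔX 2.0000 tΔY 1.1547
    t=0.3000 [x] (2,4)
    t=0.6928 [y] (2,5)
    t=1.8475 [y] (2,6)
    t=2.3000 [x] (3,6)
    t=3.0022 [y] (3,7)
    t=4.1569 [y] (3,8) — stop
  → r_1 = 4.1569
beam 2: φ=-45°, α=105°
  cosα=-0.2588 sinα=0.9659 | (1,4) | tMaxX 3.2841 tMaxY 0.6212 | tΔX 3.8637 tΔY 1.0353
    t=0.6212 [y] (1,5)
    t=1.6564 [y] (1,6)
    t=2.6917 [y] (1,7)
    t=3.2841 [x] (0,7) — stop
  → r_2 = 3.2841
beam 3: φ=45°, α=195°
  cosα=-0.9659 sinα=-0.2588 | (1,4) | tMaxX 0.8800 tMaxY 1.5455 | tΔX 1.0353 tΔY 3.8637
    t=0.8800 [x] (0,4) — stop
  → r_3 = 0.8800
beam 4: φ=90°, α=240°
  cosα=-0.5000 sinα=-0.8660 | (1,4) | tMaxX 1.7000 tMaxY 0.4619 | tΔX 2.0000 tΔY 1.1547
    t=0.4619 [y] (1,3)
    t=1.6166 [y] (1,2)
    t=1.7000 [x] (0,2) — stop
  → r_4 = 1.7000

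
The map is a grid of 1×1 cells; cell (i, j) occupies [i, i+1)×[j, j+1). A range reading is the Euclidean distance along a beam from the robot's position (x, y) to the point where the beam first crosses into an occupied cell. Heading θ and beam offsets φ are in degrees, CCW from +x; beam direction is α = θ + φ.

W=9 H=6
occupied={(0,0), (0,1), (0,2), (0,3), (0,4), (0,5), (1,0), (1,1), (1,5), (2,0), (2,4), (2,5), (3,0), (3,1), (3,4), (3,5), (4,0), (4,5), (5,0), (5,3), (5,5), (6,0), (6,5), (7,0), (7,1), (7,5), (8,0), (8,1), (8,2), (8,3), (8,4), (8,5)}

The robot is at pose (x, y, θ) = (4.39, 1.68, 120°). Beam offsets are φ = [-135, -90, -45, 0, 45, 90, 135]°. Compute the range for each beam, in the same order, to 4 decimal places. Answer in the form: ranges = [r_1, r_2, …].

ranges = [2.6273, 4.1685, 2.3569, 2.6789, 0.4038, 0.4503, 0.7040]

beam 1: φ=-135°, α=345°
  dir = (cos 345°, sin 345°) = (0.9659, -0.2588); from cell (4,1)
  next x-line at t=0.6315, next y-line at t=2.6273; Δt_x=1.0353, Δt_y=3.8637
    x: enter (5,1) at t=0.6315
    x: enter (6,1) at t=1.6668
    y: enter (6,0) at t=2.6273 ← occupied
  → r_1 = 2.6273
beam 2: φ=-90°, α=30°
  dir = (cos 30°, sin 30°) = (0.8660, 0.5000); from cell (4,1)
  next x-line at t=0.7044, next y-line at t=0.6400; Δt_x=1.1547, Δt_y=2.0000
    y: enter (4,2) at t=0.6400
    x: enter (5,2) at t=0.7044
    x: enter (6,2) at t=1.8591
    y: enter (6,3) at t=2.6400
    x: enter (7,3) at t=3.0138
    x: enter (8,3) at t=4.1685 ← occupied
  → r_2 = 4.1685
beam 3: φ=-45°, α=75°
  dir = (cos 75°, sin 75°) = (0.2588, 0.9659); from cell (4,1)
  next x-line at t=2.3569, next y-line at t=0.3313; Δt_x=3.8637, Δt_y=1.0353
    y: enter (4,2) at t=0.3313
    y: enter (4,3) at t=1.3666
    x: enter (5,3) at t=2.3569 ← occupied
  → r_3 = 2.3569
beam 4: φ=0°, α=120°
  dir = (cos 120°, sin 120°) = (-0.5000, 0.8660); from cell (4,1)
  next x-line at t=0.7800, next y-line at t=0.3695; Δt_x=2.0000, Δt_y=1.1547
    y: enter (4,2) at t=0.3695
    x: enter (3,2) at t=0.7800
    y: enter (3,3) at t=1.5242
    y: enter (3,4) at t=2.6789 ← occupied
  → r_4 = 2.6789
beam 5: φ=45°, α=165°
  dir = (cos 165°, sin 165°) = (-0.9659, 0.2588); from cell (4,1)
  next x-line at t=0.4038, next y-line at t=1.2364; Δt_x=1.0353, Δt_y=3.8637
    x: enter (3,1) at t=0.4038 ← occupied
  → r_5 = 0.4038
beam 6: φ=90°, α=210°
  dir = (cos 210°, sin 210°) = (-0.8660, -0.5000); from cell (4,1)
  next x-line at t=0.4503, next y-line at t=1.3600; Δt_x=1.1547, Δt_y=2.0000
    x: enter (3,1) at t=0.4503 ← occupied
  → r_6 = 0.4503
beam 7: φ=135°, α=255°
  dir = (cos 255°, sin 255°) = (-0.2588, -0.9659); from cell (4,1)
  next x-line at t=1.5068, next y-line at t=0.7040; Δt_x=3.8637, Δt_y=1.0353
    y: enter (4,0) at t=0.7040 ← occupied
  → r_7 = 0.7040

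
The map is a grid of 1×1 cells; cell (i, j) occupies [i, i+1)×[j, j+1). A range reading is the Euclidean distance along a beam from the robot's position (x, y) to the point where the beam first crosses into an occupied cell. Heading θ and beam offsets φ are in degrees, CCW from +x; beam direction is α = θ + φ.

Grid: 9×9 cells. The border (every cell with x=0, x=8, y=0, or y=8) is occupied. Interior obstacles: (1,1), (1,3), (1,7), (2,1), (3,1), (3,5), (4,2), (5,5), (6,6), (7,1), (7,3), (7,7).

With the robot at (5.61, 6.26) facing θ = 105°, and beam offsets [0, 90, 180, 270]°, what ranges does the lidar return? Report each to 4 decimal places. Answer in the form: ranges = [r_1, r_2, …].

beam 1: φ=0°, α=105°
  cosα=-0.2588 sinα=0.9659 | (5,6) | tMaxX 2.3569 tMaxY 0.7661 | tΔX 3.8637 tΔY 1.0353
    t=0.7661 [y] (5,7)
    t=1.8014 [y] (5,8) — stop
  → r_1 = 1.8014
beam 2: φ=90°, α=195°
  cosα=-0.9659 sinα=-0.2588 | (5,6) | tMaxX 0.6315 tMaxY 1.0046 | tΔX 1.0353 tΔY 3.8637
    t=0.6315 [x] (4,6)
    t=1.0046 [y] (4,5)
    t=1.6668 [x] (3,5) — stop
  → r_2 = 1.6668
beam 3: φ=180°, α=285°
  cosα=0.2588 sinα=-0.9659 | (5,6) | tMaxX 1.5068 tMaxY 0.2692 | tΔX 3.8637 tΔY 1.0353
    t=0.2692 [y] (5,5) — stop
  → r_3 = 0.2692
beam 4: φ=270°, α=15°
  cosα=0.9659 sinα=0.2588 | (5,6) | tMaxX 0.4038 tMaxY 2.8591 | tΔX 1.0353 tΔY 3.8637
    t=0.4038 [x] (6,6) — stop
  → r_4 = 0.4038

ranges = [1.8014, 1.6668, 0.2692, 0.4038]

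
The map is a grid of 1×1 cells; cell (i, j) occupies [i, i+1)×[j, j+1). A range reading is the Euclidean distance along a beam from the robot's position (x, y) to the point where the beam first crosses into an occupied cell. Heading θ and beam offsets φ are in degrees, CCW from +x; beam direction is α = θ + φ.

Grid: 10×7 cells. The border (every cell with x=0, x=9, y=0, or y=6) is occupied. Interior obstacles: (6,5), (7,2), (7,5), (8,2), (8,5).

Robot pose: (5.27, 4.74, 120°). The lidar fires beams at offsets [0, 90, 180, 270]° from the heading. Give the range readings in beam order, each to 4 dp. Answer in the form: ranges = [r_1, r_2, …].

ranges = [1.4549, 4.9306, 4.3186, 0.8429]

beam 1: φ=0°, α=120°
  dir = (cos 120°, sin 120°) = (-0.5000, 0.8660); from cell (5,4)
  next x-line at t=0.5400, next y-line at t=0.3002; Δt_x=2.0000, Δt_y=1.1547
    y: enter (5,5) at t=0.3002
    x: enter (4,5) at t=0.5400
    y: enter (4,6) at t=1.4549 ← occupied
  → r_1 = 1.4549
beam 2: φ=90°, α=210°
  dir = (cos 210°, sin 210°) = (-0.8660, -0.5000); from cell (5,4)
  next x-line at t=0.3118, next y-line at t=1.4800; Δt_x=1.1547, Δt_y=2.0000
    x: enter (4,4) at t=0.3118
    x: enter (3,4) at t=1.4665
    y: enter (3,3) at t=1.4800
    x: enter (2,3) at t=2.6212
    y: enter (2,2) at t=3.4800
    x: enter (1,2) at t=3.7759
    x: enter (0,2) at t=4.9306 ← occupied
  → r_2 = 4.9306
beam 3: φ=180°, α=300°
  dir = (cos 300°, sin 300°) = (0.5000, -0.8660); from cell (5,4)
  next x-line at t=1.4600, next y-line at t=0.8545; Δt_x=2.0000, Δt_y=1.1547
    y: enter (5,3) at t=0.8545
    x: enter (6,3) at t=1.4600
    y: enter (6,2) at t=2.0092
    y: enter (6,1) at t=3.1639
    x: enter (7,1) at t=3.4600
    y: enter (7,0) at t=4.3186 ← occupied
  → r_3 = 4.3186
beam 4: φ=270°, α=30°
  dir = (cos 30°, sin 30°) = (0.8660, 0.5000); from cell (5,4)
  next x-line at t=0.8429, next y-line at t=0.5200; Δt_x=1.1547, Δt_y=2.0000
    y: enter (5,5) at t=0.5200
    x: enter (6,5) at t=0.8429 ← occupied
  → r_4 = 0.8429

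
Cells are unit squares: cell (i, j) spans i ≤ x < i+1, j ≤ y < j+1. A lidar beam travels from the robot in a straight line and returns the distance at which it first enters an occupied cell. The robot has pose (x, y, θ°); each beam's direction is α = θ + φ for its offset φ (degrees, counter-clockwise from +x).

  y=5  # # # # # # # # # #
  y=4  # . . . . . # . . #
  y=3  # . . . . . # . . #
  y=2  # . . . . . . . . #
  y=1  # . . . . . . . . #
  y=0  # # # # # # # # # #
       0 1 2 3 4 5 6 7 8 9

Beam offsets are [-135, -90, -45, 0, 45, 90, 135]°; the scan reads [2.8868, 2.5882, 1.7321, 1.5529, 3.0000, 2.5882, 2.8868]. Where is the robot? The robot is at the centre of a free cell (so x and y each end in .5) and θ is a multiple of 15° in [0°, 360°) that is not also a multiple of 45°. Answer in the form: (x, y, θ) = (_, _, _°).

(x, y, θ) = (3.5, 2.5, 285°)

The pose lattice has 30·16 = 480 candidates. Test each by forward raycasting.
  (2.5, 2.5, 345°): beam 1 = 1.7321 ≠ 2.8868 ✗
  (4.5, 2.5, 105°): beam 1 = 3.0000 ≠ 2.8868 ✗
  (2.5, 2.5, 60°): beam 1 = 1.5529 ≠ 2.8868 ✗
  …
  (3.5, 2.5, 285°): r_1=2.8868, r_2=2.5882, r_3=1.7321, r_4=1.5529, r_5=3.0000, r_6=2.5882, r_7=2.8868 — all match ✓
Only this pose fits every beam.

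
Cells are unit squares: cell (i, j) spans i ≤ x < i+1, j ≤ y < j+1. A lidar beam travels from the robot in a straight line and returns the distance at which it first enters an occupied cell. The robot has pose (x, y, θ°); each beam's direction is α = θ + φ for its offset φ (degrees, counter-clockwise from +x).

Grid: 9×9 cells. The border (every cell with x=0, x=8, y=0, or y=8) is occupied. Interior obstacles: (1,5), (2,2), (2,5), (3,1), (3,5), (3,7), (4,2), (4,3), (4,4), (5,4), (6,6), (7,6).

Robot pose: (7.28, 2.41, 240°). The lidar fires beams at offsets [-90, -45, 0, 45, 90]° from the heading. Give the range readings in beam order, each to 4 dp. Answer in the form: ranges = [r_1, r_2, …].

ranges = [2.6327, 3.3957, 1.6281, 1.4597, 0.8314]

beam 1: φ=-90°, α=150°
  cosα=-0.8660 sinα=0.5000 | (7,2) | tMaxX 0.3233 tMaxY 1.1800 | tΔX 1.1547 tΔY 2.0000
    t=0.3233 [x] (6,2)
    t=1.1800 [y] (6,3)
    t=1.4780 [x] (5,3)
    t=2.6327 [x] (4,3) — stop
  → r_1 = 2.6327
beam 2: φ=-45°, α=195°
  cosα=-0.9659 sinα=-0.2588 | (7,2) | tMaxX 0.2899 tMaxY 1.5841 | tΔX 1.0353 tΔY 3.8637
    t=0.2899 [x] (6,2)
    t=1.3252 [x] (5,2)
    t=1.5841 [y] (5,1)
    t=2.3604 [x] (4,1)
    t=3.3957 [x] (3,1) — stop
  → r_2 = 3.3957
beam 3: φ=0°, α=240°
  cosα=-0.5000 sinα=-0.8660 | (7,2) | tMaxX 0.5600 tMaxY 0.4734 | tΔX 2.0000 tΔY 1.1547
    t=0.4734 [y] (7,1)
    t=0.5600 [x] (6,1)
    t=1.6281 [y] (6,0) — stop
  → r_3 = 1.6281
beam 4: φ=45°, α=285°
  cosα=0.2588 sinα=-0.9659 | (7,2) | tMaxX 2.7819 tMaxY 0.4245 | tΔX 3.8637 tΔY 1.0353
    t=0.4245 [y] (7,1)
    t=1.4597 [y] (7,0) — stop
  → r_4 = 1.4597
beam 5: φ=90°, α=330°
  cosα=0.8660 sinα=-0.5000 | (7,2) | tMaxX 0.8314 tMaxY 0.8200 | tΔX 1.1547 tΔY 2.0000
    t=0.8200 [y] (7,1)
    t=0.8314 [x] (8,1) — stop
  → r_5 = 0.8314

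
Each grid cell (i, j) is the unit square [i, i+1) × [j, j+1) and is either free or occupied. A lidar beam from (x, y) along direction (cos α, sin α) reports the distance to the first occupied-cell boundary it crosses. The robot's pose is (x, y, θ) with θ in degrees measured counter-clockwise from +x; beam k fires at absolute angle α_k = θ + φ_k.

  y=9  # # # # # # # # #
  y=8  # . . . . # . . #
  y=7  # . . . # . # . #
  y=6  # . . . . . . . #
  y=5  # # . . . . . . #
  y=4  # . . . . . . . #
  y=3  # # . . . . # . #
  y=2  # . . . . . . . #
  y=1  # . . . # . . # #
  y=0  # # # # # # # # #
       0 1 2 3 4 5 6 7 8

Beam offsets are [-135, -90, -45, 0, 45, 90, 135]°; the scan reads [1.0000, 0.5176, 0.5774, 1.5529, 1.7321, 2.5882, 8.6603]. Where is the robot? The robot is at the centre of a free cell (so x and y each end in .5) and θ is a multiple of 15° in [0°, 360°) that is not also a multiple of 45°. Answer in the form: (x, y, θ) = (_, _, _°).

(x, y, θ) = (2.5, 8.5, 165°)

Candidates: 48 free-cell centres × 16 headings = 768 poses. Raycast each; keep the one whose scan matches to 4 dp.
  (6.5, 1.5, 255°): beam 1 = 8.6603 ≠ 1.0000 ✗
  (2.5, 4.5, 15°): beam 2 = 3.6235 ≠ 0.5176 ✗
  (6.5, 6.5, 30°): beam 1 = 5.6940 ≠ 1.0000 ✗
  (5.5, 7.5, 165°): beam 1 = 0.5774 ≠ 1.0000 ✗
  (1.5, 6.5, 330°): beam 1 = 0.5176 ≠ 1.0000 ✗
  …
  (2.5, 8.5, 165°): r_1=1.0000, r_2=0.5176, r_3=0.5774, r_4=1.5529, r_5=1.7321, r_6=2.5882, r_7=8.6603 — all match ✓
Unique over the lattice → pose = (2.5, 8.5, 165°).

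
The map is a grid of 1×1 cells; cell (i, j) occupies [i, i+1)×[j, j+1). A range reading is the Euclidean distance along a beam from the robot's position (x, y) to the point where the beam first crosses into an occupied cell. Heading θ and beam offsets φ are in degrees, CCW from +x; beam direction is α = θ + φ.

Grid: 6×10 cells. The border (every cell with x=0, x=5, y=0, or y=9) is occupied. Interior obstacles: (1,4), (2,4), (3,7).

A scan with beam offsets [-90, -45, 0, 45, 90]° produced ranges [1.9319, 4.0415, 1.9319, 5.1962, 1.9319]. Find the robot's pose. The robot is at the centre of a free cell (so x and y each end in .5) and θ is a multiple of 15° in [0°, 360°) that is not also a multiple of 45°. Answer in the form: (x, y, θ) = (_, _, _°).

Candidates: 29 free-cell centres × 16 headings = 464 poses. Raycast each; keep the one whose scan matches to 4 dp.
  (1.5, 6.5, 255°): beam 1 = 0.5176 ≠ 1.9319 ✗
  (2.5, 8.5, 15°): beam 1 = 7.7646 ≠ 1.9319 ✗
  (4.5, 4.5, 285°): beam 1 = 1.5529 ≠ 1.9319 ✗
  …
  (4.5, 5.5, 195°): r_1=1.9319, r_2=4.0415, r_3=1.9319, r_4=5.1962, r_5=1.9319 — all match ✓
Unique over the lattice → pose = (4.5, 5.5, 195°).

(x, y, θ) = (4.5, 5.5, 195°)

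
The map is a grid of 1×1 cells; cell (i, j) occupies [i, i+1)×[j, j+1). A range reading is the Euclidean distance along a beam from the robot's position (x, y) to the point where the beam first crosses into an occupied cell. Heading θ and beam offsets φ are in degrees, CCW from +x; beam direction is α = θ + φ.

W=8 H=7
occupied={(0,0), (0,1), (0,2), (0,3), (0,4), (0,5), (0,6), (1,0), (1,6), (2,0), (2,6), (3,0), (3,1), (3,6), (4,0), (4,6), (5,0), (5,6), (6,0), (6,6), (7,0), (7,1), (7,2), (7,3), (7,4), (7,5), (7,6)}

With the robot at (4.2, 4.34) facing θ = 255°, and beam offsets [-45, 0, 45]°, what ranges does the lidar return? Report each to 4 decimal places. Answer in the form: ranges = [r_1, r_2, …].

beam 1: φ=-45°, α=210°
  direction (-0.8660, -0.5000); cell (4,4); t to first gridline: x 0.2309, y 0.6800 (then +1.1547 / +2.0000)
    (3,4) via x @ 0.2309
    (3,3) via y @ 0.6800
    (2,3) via x @ 1.3856
    (1,3) via x @ 2.5403
    (1,2) via y @ 2.6800
    (0,2) via x @ 3.6950  # hit
  → r_1 = 3.6950
beam 2: φ=0°, α=255°
  direction (-0.2588, -0.9659); cell (4,4); t to first gridline: x 0.7727, y 0.3520 (then +3.8637 / +1.0353)
    (4,3) via y @ 0.3520
    (3,3) via x @ 0.7727
    (3,2) via y @ 1.3873
    (3,1) via y @ 2.4225  # hit
  → r_2 = 2.4225
beam 3: φ=45°, α=300°
  direction (0.5000, -0.8660); cell (4,4); t to first gridline: x 1.6000, y 0.3926 (then +2.0000 / +1.1547)
    (4,3) via y @ 0.3926
    (4,2) via y @ 1.5473
    (5,2) via x @ 1.6000
    (5,1) via y @ 2.7020
    (6,1) via x @ 3.6000
    (6,0) via y @ 3.8567  # hit
  → r_3 = 3.8567

ranges = [3.6950, 2.4225, 3.8567]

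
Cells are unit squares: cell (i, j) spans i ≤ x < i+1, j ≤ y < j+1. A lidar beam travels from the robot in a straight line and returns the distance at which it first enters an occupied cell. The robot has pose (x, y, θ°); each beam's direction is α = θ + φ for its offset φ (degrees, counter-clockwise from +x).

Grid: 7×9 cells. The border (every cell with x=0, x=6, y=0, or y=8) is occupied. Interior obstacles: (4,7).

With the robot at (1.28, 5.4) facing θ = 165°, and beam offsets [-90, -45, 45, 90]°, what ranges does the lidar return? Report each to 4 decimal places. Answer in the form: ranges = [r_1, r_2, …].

ranges = [2.6917, 0.5600, 0.3233, 1.0818]

beam 1: φ=-90°, α=75°
  d=(0.2588,0.9659)  start (1,5)  tX=2.7819 tY=0.6212  stride 1/|dx|=3.8637 1/|dy|=1.0353
    cross y-line → (1,6), t=0.6212
    cross y-line → (1,7), t=1.6564
    cross y-line → (1,8), t=2.6917 (wall)
  → r_1 = 2.6917
beam 2: φ=-45°, α=120°
  d=(-0.5000,0.8660)  start (1,5)  tX=0.5600 tY=0.6928  stride 1/|dx|=2.0000 1/|dy|=1.1547
    cross x-line → (0,5), t=0.5600 (wall)
  → r_2 = 0.5600
beam 3: φ=45°, α=210°
  d=(-0.8660,-0.5000)  start (1,5)  tX=0.3233 tY=0.8000  stride 1/|dx|=1.1547 1/|dy|=2.0000
    cross x-line → (0,5), t=0.3233 (wall)
  → r_3 = 0.3233
beam 4: φ=90°, α=255°
  d=(-0.2588,-0.9659)  start (1,5)  tX=1.0818 tY=0.4141  stride 1/|dx|=3.8637 1/|dy|=1.0353
    cross y-line → (1,4), t=0.4141
    cross x-line → (0,4), t=1.0818 (wall)
  → r_4 = 1.0818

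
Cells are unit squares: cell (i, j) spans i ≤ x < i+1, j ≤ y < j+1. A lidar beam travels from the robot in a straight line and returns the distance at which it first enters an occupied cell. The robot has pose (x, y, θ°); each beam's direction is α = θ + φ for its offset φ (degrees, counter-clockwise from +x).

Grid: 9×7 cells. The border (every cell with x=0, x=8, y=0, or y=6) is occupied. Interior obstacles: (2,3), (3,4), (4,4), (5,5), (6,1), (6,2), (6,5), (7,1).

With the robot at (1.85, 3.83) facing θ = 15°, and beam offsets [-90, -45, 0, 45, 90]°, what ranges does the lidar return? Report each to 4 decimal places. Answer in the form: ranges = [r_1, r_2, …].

beam 1: φ=-90°, α=285°
  d=(0.2588,-0.9659)  start (1,3)  tX=0.5796 tY=0.8593  stride 1/|dx|=3.8637 1/|dy|=1.0353
    cross x-line → (2,3), t=0.5796 (wall)
  → r_1 = 0.5796
beam 2: φ=-45°, α=330°
  d=(0.8660,-0.5000)  start (1,3)  tX=0.1732 tY=1.6600  stride 1/|dx|=1.1547 1/|dy|=2.0000
    cross x-line → (2,3), t=0.1732 (wall)
  → r_2 = 0.1732
beam 3: φ=0°, α=15°
  d=(0.9659,0.2588)  start (1,3)  tX=0.1553 tY=0.6568  stride 1/|dx|=1.0353 1/|dy|=3.8637
    cross x-line → (2,3), t=0.1553 (wall)
  → r_3 = 0.1553
beam 4: φ=45°, α=60°
  d=(0.5000,0.8660)  start (1,3)  tX=0.3000 tY=0.1963  stride 1/|dx|=2.0000 1/|dy|=1.1547
    cross y-line → (1,4), t=0.1963
    cross x-line → (2,4), t=0.3000
    cross y-line → (2,5), t=1.3510
    cross x-line → (3,5), t=2.3000
    cross y-line → (3,6), t=2.5057 (wall)
  → r_4 = 2.5057
beam 5: φ=90°, α=105°
  d=(-0.2588,0.9659)  start (1,3)  tX=3.2841 tY=0.1760  stride 1/|dx|=3.8637 1/|dy|=1.0353
    cross y-line → (1,4), t=0.1760
    cross y-line → (1,5), t=1.2113
    cross y-line → (1,6), t=2.2465 (wall)
  → r_5 = 2.2465

ranges = [0.5796, 0.1732, 0.1553, 2.5057, 2.2465]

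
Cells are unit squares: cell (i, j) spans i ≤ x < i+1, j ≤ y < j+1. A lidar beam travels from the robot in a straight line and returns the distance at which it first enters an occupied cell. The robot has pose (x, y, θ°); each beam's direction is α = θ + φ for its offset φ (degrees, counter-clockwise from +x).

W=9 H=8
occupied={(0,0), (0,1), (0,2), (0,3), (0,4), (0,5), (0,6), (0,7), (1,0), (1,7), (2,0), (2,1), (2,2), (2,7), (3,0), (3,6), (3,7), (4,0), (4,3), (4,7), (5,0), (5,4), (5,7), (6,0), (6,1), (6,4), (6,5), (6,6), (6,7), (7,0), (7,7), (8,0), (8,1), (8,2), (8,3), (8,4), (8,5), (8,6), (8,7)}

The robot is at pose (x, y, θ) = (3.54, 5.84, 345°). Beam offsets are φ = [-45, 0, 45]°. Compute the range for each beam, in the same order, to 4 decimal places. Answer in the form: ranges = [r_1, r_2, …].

beam 1: φ=-45°, α=300°
  cosα=0.5000 sinα=-0.8660 | (3,5) | tMaxX 0.9200 tMaxY 0.9699 | tΔX 2.0000 tΔY 1.1547
    t=0.9200 [x] (4,5)
    t=0.9699 [y] (4,4)
    t=2.1246 [y] (4,3) — stop
  → r_1 = 2.1246
beam 2: φ=0°, α=345°
  cosα=0.9659 sinα=-0.2588 | (3,5) | tMaxX 0.4762 tMaxY 3.2455 | tΔX 1.0353 tΔY 3.8637
    t=0.4762 [x] (4,5)
    t=1.5115 [x] (5,5)
    t=2.5468 [x] (6,5) — stop
  → r_2 = 2.5468
beam 3: φ=45°, α=30°
  cosα=0.8660 sinα=0.5000 | (3,5) | tMaxX 0.5312 tMaxY 0.3200 | tΔX 1.1547 tΔY 2.0000
    t=0.3200 [y] (3,6) — stop
  → r_3 = 0.3200

ranges = [2.1246, 2.5468, 0.3200]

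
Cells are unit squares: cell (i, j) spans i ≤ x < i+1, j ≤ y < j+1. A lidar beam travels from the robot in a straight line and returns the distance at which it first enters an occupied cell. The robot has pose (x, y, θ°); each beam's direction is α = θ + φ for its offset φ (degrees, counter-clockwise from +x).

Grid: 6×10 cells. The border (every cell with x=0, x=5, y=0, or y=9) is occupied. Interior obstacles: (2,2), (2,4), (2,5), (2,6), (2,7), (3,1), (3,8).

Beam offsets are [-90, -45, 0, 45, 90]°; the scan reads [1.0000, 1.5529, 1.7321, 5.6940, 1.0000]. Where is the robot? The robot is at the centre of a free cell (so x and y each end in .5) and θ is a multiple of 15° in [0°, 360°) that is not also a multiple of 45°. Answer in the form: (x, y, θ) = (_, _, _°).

(x, y, θ) = (4.5, 7.5, 210°)

Candidates: 25 free-cell centres × 16 headings = 400 poses. Raycast each; keep the one whose scan matches to 4 dp.
  (2.5, 8.5, 285°): beam 1 = 1.5529 ≠ 1.0000 ✗
  (4.5, 5.5, 240°): beam 1 = 1.7321 ≠ 1.0000 ✗
  (1.5, 5.5, 285°): beam 1 = 0.5176 ≠ 1.0000 ✗
  …
  (4.5, 7.5, 210°): r_1=1.0000, r_2=1.5529, r_3=1.7321, r_4=5.6940, r_5=1.0000 — all match ✓
Unique over the lattice → pose = (4.5, 7.5, 210°).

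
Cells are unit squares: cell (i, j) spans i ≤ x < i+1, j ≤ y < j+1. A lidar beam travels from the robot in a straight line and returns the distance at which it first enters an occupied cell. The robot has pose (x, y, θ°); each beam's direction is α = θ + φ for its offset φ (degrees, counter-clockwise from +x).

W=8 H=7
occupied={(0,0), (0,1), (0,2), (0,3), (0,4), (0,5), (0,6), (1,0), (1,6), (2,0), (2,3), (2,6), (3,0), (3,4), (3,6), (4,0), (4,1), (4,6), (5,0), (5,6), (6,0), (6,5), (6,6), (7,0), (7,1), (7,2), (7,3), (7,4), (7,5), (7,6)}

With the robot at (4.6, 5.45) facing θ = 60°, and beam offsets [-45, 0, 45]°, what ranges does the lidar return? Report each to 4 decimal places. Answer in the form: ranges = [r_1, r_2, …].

ranges = [1.4494, 0.6351, 0.5694]

beam 1: φ=-45°, α=15°
  cosα=0.9659 sinα=0.2588 | (4,5) | tMaxX 0.4141 tMaxY 2.1250 | tΔX 1.0353 tΔY 3.8637
    t=0.4141 [x] (5,5)
    t=1.4494 [x] (6,5) — stop
  → r_1 = 1.4494
beam 2: φ=0°, α=60°
  cosα=0.5000 sinα=0.8660 | (4,5) | tMaxX 0.8000 tMaxY 0.6351 | tΔX 2.0000 tΔY 1.1547
    t=0.6351 [y] (4,6) — stop
  → r_2 = 0.6351
beam 3: φ=45°, α=105°
  cosα=-0.2588 sinα=0.9659 | (4,5) | tMaxX 2.3182 tMaxY 0.5694 | tΔX 3.8637 tΔY 1.0353
    t=0.5694 [y] (4,6) — stop
  → r_3 = 0.5694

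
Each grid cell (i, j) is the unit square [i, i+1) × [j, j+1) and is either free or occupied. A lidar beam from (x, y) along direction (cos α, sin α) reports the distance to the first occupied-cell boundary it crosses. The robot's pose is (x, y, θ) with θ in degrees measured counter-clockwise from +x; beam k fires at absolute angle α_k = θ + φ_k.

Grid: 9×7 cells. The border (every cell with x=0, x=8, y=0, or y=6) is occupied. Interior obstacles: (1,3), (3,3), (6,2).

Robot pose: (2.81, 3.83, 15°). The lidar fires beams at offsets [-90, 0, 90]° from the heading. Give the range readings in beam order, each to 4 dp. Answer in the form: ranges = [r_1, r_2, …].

ranges = [0.7341, 0.1967, 2.2465]

beam 1: φ=-90°, α=285°
  dir = (cos 285°, sin 285°) = (0.2588, -0.9659); from cell (2,3)
  next x-line at t=0.7341, next y-line at t=0.8593; Δt_x=3.8637, Δt_y=1.0353
    x: enter (3,3) at t=0.7341 ← occupied
  → r_1 = 0.7341
beam 2: φ=0°, α=15°
  dir = (cos 15°, sin 15°) = (0.9659, 0.2588); from cell (2,3)
  next x-line at t=0.1967, next y-line at t=0.6568; Δt_x=1.0353, Δt_y=3.8637
    x: enter (3,3) at t=0.1967 ← occupied
  → r_2 = 0.1967
beam 3: φ=90°, α=105°
  dir = (cos 105°, sin 105°) = (-0.2588, 0.9659); from cell (2,3)
  next x-line at t=3.1296, next y-line at t=0.1760; Δt_x=3.8637, Δt_y=1.0353
    y: enter (2,4) at t=0.1760
    y: enter (2,5) at t=1.2113
    y: enter (2,6) at t=2.2465 ← occupied
  → r_3 = 2.2465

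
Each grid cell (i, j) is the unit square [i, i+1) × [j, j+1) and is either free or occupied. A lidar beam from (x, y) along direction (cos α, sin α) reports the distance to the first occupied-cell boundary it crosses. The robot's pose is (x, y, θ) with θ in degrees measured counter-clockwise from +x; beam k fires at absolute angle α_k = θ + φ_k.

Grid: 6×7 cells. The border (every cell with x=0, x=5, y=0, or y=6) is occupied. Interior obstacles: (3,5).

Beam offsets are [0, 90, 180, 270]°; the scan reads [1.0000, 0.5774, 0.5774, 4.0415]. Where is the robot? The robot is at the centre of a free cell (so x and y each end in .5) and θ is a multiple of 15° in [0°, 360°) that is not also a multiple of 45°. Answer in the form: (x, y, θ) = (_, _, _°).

The pose lattice has 19·16 = 304 candidates. Test each by forward raycasting.
  (2.5, 1.5, 30°): beam 1 = 2.8868 ≠ 1.0000 ✗
  (1.5, 5.5, 30°): beam 4 = 5.1962 ≠ 4.0415 ✗
  (2.5, 4.5, 150°): beam 1 = 1.7321 ≠ 1.0000 ✗
  (4.5, 3.5, 210°): beam 1 = 4.0415 ≠ 1.0000 ✗
  …
  (1.5, 1.5, 120°): r_1=1.0000, r_2=0.5774, r_3=0.5774, r_4=4.0415 — all match ✓
Unique over the lattice → pose = (1.5, 1.5, 120°).

(x, y, θ) = (1.5, 1.5, 120°)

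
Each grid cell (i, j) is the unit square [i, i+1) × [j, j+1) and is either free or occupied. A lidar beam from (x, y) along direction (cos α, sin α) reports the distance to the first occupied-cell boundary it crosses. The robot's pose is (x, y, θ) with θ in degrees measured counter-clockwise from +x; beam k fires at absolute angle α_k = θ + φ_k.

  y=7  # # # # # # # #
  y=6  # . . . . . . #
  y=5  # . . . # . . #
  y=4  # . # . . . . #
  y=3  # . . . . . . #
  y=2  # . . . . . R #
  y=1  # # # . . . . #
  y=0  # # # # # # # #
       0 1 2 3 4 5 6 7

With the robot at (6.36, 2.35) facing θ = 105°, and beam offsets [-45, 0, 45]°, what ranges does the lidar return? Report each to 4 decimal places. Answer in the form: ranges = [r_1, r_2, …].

beam 1: φ=-45°, α=60°
  dir = (cos 60°, sin 60°) = (0.5000, 0.8660); from cell (6,2)
  next x-line at t=1.2800, next y-line at t=0.7506; Δt_x=2.0000, Δt_y=1.1547
    y: enter (6,3) at t=0.7506
    x: enter (7,3) at t=1.2800 ← occupied
  → r_1 = 1.2800
beam 2: φ=0°, α=105°
  dir = (cos 105°, sin 105°) = (-0.2588, 0.9659); from cell (6,2)
  next x-line at t=1.3909, next y-line at t=0.6729; Δt_x=3.8637, Δt_y=1.0353
    y: enter (6,3) at t=0.6729
    x: enter (5,3) at t=1.3909
    y: enter (5,4) at t=1.7082
    y: enter (5,5) at t=2.7435
    y: enter (5,6) at t=3.7788
    y: enter (5,7) at t=4.8140 ← occupied
  → r_2 = 4.8140
beam 3: φ=45°, α=150°
  dir = (cos 150°, sin 150°) = (-0.8660, 0.5000); from cell (6,2)
  next x-line at t=0.4157, next y-line at t=1.3000; Δt_x=1.1547, Δt_y=2.0000
    x: enter (5,2) at t=0.4157
    y: enter (5,3) at t=1.3000
    x: enter (4,3) at t=1.5704
    x: enter (3,3) at t=2.7251
    y: enter (3,4) at t=3.3000
    x: enter (2,4) at t=3.8798 ← occupied
  → r_3 = 3.8798

ranges = [1.2800, 4.8140, 3.8798]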